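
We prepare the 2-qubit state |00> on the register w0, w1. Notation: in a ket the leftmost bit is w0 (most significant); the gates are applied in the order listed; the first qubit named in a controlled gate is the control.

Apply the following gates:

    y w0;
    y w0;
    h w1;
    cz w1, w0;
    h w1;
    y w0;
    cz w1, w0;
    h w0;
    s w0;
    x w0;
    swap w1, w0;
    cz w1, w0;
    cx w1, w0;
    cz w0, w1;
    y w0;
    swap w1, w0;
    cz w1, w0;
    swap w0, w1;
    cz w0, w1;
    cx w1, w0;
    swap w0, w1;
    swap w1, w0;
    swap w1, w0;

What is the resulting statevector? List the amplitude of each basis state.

After the circuit, the state carries amplitude 0 on |00>, sqrt(2)*I/2 on |01>, 0 on |10>, -sqrt(2)/2 on |11>.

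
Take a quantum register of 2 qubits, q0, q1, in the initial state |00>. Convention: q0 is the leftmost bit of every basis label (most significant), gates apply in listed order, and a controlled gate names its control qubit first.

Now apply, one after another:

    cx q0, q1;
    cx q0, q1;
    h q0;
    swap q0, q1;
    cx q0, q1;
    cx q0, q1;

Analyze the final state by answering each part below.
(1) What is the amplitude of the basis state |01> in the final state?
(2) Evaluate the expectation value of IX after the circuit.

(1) The amplitude on |01> is sqrt(2)/2.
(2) In the final state, IX has expectation 1.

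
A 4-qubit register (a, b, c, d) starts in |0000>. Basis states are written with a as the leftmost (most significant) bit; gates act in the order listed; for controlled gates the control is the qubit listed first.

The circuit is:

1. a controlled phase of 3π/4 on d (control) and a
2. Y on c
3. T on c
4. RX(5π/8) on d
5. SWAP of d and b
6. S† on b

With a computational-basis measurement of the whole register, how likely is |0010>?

The probability of measuring |0010> is cos(5*pi/16)**2.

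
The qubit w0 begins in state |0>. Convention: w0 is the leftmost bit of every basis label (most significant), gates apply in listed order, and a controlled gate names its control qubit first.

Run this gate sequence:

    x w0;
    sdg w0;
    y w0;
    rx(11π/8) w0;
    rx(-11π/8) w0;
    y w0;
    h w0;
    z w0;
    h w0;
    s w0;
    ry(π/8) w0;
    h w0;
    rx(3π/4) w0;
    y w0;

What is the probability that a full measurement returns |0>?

A full measurement returns |0> with probability sin(pi/16)**2*cos(5*pi/16)**4/2 + sin(pi/16)**2*sin(5*pi/16)**2*cos(5*pi/16)**2 + sin(pi/16)**2*sin(5*pi/16)**4/2 + sqrt(2)*sin(pi/16)*cos(pi/16)*cos(5*pi/16)**4/2 + cos(pi/16)**2*cos(5*pi/16)**4/2 + sqrt(2)*sin(pi/16)*sin(5*pi/16)**2*cos(pi/16)*cos(5*pi/16)**2 + sqrt(2)*sin(pi/16)*sin(5*pi/16)**4*cos(pi/16)/2 + sin(5*pi/16)**2*cos(pi/16)**2*cos(5*pi/16)**2 + sin(5*pi/16)**4*cos(pi/16)**2/2. Key observation: steps 3-6 multiply out to the identity, so the circuit reduces to the remaining gates.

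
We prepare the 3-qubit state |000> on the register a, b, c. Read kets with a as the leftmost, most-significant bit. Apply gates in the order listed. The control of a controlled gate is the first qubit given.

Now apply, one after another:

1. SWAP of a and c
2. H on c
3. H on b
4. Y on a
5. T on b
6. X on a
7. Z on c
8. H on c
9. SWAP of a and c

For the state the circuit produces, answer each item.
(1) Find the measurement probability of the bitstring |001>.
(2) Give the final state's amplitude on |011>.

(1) A full measurement returns |001> with probability 0.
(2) |011> carries amplitude 0 in the final state.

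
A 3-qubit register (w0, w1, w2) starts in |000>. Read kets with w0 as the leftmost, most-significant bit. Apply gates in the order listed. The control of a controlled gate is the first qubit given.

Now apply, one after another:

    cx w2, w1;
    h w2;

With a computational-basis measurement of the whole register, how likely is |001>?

The probability of measuring |001> is 1/2.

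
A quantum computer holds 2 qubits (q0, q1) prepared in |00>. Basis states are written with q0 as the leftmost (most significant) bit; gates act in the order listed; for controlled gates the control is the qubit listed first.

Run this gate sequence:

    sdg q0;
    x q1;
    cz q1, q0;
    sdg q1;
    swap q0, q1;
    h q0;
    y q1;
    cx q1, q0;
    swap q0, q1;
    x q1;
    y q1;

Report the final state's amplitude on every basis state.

The resulting statevector has amplitude 0 on |00>, 0 on |01>, sqrt(2)*I/2 on |10>, sqrt(2)*I/2 on |11>.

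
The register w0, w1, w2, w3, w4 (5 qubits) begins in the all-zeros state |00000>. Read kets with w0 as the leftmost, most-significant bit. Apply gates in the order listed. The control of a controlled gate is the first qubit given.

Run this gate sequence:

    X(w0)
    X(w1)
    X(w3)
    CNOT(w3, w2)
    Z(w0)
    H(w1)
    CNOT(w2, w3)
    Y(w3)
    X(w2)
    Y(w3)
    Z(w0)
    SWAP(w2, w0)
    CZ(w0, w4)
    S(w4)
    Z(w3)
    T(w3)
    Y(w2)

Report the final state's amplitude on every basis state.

After the circuit, the state carries amplitude -sqrt(2)*I/2 on |00000>, sqrt(2)*I/2 on |01000>, and 0 on every other basis state.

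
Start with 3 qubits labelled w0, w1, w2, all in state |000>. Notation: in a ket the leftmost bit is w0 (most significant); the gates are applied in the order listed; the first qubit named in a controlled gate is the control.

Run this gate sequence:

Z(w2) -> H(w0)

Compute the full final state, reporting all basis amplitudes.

The final amplitudes are sqrt(2)/2 on |000>, sqrt(2)/2 on |100>, and 0 on every other basis state.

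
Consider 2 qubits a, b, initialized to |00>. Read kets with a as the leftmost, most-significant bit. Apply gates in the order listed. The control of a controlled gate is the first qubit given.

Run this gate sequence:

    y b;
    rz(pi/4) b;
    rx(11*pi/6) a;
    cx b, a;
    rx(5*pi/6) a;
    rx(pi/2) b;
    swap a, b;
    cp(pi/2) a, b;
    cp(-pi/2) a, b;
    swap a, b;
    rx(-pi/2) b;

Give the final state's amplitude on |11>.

The final state's coefficient on |11> equals -exp(5*I*pi/8)/2. Key observation: steps 6-11 multiply out to the identity, so the circuit reduces to the remaining gates.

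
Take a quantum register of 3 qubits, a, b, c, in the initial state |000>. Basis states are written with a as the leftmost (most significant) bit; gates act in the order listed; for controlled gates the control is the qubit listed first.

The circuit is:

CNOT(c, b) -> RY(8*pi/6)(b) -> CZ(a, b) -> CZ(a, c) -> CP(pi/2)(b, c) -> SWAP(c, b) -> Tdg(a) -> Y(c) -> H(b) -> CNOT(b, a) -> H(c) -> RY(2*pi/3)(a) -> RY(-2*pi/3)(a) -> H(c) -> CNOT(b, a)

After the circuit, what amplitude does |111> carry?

|111> carries amplitude 0 in the final state. Key observation: gates 10-15 undo each other exactly, leaving only the rest of the circuit to track.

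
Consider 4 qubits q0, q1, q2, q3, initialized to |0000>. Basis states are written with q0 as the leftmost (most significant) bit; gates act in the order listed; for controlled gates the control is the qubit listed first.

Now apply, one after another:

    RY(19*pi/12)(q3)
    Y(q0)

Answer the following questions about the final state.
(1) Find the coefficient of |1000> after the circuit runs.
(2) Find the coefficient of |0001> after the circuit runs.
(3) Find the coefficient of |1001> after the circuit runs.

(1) The amplitude on |1000> is -I*sqrt(sqrt(2) + 2)/4 - I*sqrt(6 - 3*sqrt(2))/4.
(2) |0001> carries amplitude 0 in the final state.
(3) |1001> carries amplitude -I*sqrt(2 - sqrt(2))/4 + I*sqrt(3*sqrt(2) + 6)/4 in the final state.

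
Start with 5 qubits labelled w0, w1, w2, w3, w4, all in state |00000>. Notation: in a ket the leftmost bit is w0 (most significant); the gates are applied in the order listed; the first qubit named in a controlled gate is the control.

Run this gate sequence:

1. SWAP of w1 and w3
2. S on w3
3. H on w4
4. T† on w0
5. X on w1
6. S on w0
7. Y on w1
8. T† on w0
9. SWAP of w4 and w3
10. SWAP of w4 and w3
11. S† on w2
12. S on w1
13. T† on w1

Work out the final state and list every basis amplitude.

After the circuit, the state carries amplitude -sqrt(2)*I/2 on |00000>, -sqrt(2)*I/2 on |00001>, and 0 on every other basis state. Key observation: the block from step 9 through step 10 cancels to the identity and can be dropped.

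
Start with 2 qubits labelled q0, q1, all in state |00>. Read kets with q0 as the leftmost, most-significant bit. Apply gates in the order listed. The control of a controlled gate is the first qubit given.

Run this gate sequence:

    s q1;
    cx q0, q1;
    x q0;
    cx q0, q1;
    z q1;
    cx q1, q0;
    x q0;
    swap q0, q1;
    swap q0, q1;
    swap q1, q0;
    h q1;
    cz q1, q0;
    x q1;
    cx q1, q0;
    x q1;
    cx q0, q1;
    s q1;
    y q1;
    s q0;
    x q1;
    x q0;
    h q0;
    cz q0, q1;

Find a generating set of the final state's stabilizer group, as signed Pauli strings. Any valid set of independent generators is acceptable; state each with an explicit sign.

The final state is stabilized by the group generated by +YI, +IZ; other independent generating sets are equally valid.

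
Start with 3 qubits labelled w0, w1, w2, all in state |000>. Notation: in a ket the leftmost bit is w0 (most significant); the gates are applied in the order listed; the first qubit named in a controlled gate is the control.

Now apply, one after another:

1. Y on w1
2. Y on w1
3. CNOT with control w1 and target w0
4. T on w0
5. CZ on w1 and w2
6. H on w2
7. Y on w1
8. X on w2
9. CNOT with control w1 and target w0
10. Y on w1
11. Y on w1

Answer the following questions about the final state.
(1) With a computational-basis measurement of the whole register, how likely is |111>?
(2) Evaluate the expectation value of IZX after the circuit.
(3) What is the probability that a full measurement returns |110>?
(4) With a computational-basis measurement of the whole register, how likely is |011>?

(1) The probability of measuring |111> is 1/2.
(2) The expectation value of IZX is -1.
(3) Outcome |110> occurs with probability 1/2.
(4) The probability of measuring |011> is 0.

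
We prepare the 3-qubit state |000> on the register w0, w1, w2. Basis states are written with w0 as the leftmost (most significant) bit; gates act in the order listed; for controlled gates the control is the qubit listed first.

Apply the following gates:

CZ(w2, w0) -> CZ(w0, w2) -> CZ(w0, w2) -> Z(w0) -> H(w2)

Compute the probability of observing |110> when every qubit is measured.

Outcome |110> occurs with probability 0.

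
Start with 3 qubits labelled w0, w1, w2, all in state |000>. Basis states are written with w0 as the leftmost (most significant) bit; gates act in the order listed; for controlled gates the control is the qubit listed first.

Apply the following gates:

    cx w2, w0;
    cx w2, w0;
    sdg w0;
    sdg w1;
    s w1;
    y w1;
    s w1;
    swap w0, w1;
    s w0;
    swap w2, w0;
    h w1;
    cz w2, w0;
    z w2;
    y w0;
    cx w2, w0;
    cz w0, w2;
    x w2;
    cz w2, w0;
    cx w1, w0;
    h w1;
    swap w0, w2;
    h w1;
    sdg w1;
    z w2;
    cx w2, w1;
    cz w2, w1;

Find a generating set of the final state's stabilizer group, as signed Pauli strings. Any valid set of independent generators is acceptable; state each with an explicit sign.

The final state is stabilized by the group generated by +IIY, +ZII, +IZI; other independent generating sets are equally valid.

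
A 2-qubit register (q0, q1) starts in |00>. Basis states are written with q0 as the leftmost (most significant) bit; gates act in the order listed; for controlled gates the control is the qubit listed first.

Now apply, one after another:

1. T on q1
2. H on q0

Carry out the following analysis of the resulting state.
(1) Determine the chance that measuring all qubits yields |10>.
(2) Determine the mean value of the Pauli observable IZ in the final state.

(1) A full measurement returns |10> with probability 1/2.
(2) In the final state, IZ has expectation 1.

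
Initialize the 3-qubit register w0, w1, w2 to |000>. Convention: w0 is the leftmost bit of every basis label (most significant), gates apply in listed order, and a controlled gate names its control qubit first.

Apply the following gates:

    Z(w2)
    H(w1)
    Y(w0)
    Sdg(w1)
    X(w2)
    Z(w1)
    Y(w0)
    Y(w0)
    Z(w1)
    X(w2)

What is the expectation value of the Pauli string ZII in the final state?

The expectation value of ZII is -1. Key observation: gates 5-10 undo each other exactly, leaving only the rest of the circuit to track.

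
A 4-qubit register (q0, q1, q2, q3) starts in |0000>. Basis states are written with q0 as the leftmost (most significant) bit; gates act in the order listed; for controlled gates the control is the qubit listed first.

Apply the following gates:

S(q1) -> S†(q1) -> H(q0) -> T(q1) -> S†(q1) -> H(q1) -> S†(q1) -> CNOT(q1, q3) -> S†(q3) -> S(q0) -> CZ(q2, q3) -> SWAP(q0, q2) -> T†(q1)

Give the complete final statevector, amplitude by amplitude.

After the circuit, the state carries amplitude 1/2 on |0000>, I/2 on |0010>, exp(3*I*pi/4)/2 on |0101>, -exp(I*pi/4)/2 on |0111>, and 0 on every other basis state. Key observation: steps 1-2 multiply out to the identity, so the circuit reduces to the remaining gates.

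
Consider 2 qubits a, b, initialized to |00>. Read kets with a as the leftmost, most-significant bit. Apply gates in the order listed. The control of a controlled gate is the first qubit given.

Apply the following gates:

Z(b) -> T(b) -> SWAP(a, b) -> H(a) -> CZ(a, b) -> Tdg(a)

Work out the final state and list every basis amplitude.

After the circuit, the state carries amplitude sqrt(2)/2 on |00>, 0 on |01>, -sqrt(2)*exp(3*I*pi/4)/2 on |10>, 0 on |11>.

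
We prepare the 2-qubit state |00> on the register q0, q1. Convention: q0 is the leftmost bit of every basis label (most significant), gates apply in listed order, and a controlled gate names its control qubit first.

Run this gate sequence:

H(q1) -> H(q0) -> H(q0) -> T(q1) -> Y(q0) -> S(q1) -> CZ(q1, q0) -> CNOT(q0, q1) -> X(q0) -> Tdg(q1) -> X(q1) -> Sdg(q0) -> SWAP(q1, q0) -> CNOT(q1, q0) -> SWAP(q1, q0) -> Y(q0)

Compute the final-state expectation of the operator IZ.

The expectation value of IZ is 0. Key observation: the block from step 2 through step 3 cancels to the identity and can be dropped.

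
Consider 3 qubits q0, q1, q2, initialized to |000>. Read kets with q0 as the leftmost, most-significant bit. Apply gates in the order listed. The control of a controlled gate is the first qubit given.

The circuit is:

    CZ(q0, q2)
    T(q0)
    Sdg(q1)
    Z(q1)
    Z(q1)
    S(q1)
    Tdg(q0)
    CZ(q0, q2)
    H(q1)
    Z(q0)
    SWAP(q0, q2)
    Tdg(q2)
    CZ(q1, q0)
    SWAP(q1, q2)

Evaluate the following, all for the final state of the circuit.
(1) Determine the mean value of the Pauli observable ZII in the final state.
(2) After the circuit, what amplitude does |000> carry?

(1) The observable ZII averages to 1. Key observation: gates 1-8 undo each other exactly, leaving only the rest of the circuit to track.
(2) The final state's coefficient on |000> equals sqrt(2)/2.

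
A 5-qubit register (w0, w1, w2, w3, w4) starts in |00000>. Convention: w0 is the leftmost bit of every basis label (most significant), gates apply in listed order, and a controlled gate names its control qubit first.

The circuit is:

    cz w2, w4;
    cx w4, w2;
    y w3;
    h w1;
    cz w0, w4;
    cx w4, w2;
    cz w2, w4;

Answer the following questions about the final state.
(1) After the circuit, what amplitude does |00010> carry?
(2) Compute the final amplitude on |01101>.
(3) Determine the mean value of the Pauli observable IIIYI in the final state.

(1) The final state's coefficient on |00010> equals sqrt(2)*I/2.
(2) The final state's coefficient on |01101> equals 0.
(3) The expectation value of IIIYI is 0.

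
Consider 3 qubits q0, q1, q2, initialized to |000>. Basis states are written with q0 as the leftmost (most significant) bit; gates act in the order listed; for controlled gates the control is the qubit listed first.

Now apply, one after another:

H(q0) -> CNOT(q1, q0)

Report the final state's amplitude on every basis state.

The resulting statevector has amplitude sqrt(2)/2 on |000>, sqrt(2)/2 on |100>, and 0 on every other basis state.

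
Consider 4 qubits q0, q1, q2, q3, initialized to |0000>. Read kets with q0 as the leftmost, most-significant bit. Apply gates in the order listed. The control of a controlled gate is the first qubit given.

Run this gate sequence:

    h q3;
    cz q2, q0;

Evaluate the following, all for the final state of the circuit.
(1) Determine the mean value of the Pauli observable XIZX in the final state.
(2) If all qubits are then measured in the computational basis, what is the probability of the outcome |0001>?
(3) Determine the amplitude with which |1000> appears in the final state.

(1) The observable XIZX averages to 0.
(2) A full measurement returns |0001> with probability 1/2.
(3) The amplitude on |1000> is 0.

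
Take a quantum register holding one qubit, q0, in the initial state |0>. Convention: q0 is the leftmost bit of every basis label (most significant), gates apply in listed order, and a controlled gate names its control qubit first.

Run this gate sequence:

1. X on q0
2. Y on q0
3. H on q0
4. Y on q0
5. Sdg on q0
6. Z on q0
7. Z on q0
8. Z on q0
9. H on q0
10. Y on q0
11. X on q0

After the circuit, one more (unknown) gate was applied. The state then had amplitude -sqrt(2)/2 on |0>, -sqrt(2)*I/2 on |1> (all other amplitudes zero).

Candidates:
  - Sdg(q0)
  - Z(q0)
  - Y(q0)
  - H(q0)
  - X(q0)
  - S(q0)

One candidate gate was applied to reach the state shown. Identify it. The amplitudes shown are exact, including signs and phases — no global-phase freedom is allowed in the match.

It was H(q0) that produced the state shown.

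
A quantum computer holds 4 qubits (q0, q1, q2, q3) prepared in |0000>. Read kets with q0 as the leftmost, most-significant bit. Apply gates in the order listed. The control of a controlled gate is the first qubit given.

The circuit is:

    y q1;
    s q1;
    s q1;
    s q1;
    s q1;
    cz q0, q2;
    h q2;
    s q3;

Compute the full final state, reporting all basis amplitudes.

After the circuit, the state carries amplitude sqrt(2)*I/2 on |0100>, sqrt(2)*I/2 on |0110>, and 0 on every other basis state.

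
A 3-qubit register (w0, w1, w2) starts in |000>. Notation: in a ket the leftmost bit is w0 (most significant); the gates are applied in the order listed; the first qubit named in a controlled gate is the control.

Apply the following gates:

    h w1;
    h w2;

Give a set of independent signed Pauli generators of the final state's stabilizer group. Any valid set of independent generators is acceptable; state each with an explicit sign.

The stabilizer group can be generated by +IXI, +IIX, +ZII, among other valid generating sets.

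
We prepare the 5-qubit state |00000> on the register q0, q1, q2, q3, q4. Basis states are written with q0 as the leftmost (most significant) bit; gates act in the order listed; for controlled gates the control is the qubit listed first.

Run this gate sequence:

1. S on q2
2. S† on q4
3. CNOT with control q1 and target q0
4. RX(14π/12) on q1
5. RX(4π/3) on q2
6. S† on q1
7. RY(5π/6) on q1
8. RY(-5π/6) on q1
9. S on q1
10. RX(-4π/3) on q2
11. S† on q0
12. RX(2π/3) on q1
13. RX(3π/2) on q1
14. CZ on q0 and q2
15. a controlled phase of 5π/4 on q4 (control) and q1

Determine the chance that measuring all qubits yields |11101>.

A full measurement returns |11101> with probability 0. Key observation: steps 5-10 multiply out to the identity, so the circuit reduces to the remaining gates.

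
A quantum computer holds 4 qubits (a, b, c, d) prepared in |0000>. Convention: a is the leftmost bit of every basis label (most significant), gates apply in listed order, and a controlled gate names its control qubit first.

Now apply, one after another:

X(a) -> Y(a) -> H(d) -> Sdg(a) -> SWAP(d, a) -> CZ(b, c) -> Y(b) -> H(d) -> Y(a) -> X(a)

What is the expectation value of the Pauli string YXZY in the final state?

The observable YXZY averages to 0.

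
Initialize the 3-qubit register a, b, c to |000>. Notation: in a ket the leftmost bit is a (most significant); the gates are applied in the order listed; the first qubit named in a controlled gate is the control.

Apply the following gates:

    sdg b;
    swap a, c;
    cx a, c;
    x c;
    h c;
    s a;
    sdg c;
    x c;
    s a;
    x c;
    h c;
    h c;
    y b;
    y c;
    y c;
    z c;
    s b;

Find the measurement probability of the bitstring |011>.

Outcome |011> occurs with probability 1/2.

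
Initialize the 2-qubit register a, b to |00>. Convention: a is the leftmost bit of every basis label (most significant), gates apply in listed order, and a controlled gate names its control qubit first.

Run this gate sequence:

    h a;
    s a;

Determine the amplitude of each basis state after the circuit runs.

The resulting statevector has amplitude sqrt(2)/2 on |00>, 0 on |01>, sqrt(2)*I/2 on |10>, 0 on |11>.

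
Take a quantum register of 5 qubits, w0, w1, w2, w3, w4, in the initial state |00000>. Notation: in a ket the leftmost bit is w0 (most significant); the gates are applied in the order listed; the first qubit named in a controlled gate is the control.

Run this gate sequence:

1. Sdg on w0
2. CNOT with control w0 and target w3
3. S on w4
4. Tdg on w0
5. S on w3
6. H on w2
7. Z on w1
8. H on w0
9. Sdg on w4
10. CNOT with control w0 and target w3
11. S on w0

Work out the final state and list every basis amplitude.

After the circuit, the state carries amplitude 1/2 on |00000>, 1/2 on |00100>, I/2 on |10010>, I/2 on |10110>, and 0 on every other basis state.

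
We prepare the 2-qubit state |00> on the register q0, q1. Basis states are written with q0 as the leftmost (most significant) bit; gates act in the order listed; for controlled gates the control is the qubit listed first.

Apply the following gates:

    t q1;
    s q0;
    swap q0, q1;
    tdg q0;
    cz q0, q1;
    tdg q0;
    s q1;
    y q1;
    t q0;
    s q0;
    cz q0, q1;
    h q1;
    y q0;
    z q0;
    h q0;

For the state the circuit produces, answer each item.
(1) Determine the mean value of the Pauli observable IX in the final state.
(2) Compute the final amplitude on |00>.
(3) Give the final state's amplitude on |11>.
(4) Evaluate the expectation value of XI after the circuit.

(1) The expectation value of IX is -1.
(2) |00> carries amplitude 1/2 in the final state.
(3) |11> carries amplitude 1/2 in the final state.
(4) The expectation value of XI is -1.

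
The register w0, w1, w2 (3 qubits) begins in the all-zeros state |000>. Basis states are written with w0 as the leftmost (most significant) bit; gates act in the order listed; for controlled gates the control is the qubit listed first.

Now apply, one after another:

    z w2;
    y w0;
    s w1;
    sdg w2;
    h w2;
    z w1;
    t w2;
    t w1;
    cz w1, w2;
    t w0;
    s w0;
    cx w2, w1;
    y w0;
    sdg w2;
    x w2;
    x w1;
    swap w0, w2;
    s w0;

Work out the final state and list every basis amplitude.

The resulting statevector has amplitude sqrt(2)*I/2 on |000>, -sqrt(2)*exp(I*pi/4)/2 on |110>, and 0 on every other basis state.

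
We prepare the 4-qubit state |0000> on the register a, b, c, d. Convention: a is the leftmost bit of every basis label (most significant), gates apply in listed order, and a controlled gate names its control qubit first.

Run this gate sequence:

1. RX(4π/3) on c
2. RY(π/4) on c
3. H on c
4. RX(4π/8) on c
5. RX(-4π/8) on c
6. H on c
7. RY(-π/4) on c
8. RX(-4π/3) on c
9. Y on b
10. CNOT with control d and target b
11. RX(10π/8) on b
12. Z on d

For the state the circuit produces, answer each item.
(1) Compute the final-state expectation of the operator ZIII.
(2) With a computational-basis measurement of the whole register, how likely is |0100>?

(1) In the final state, ZIII has expectation 1. Key observation: the block from step 1 through step 8 cancels to the identity and can be dropped.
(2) Outcome |0100> occurs with probability 1/2 - sqrt(2)/4.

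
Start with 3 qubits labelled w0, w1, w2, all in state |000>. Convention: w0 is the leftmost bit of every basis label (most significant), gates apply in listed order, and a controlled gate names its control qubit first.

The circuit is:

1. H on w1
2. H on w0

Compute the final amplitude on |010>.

The amplitude on |010> is 1/2.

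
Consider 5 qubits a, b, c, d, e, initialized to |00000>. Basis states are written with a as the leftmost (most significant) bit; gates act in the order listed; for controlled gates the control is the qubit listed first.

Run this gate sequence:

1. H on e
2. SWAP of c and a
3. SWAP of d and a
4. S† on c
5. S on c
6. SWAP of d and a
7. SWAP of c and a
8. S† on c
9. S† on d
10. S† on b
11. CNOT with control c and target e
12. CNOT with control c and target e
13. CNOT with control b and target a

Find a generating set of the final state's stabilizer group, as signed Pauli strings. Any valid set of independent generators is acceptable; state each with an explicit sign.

The final state is stabilized by the group generated by +IIIIX, +ZIIII, +IZIII, +IIZII, +IIIZI; other independent generating sets are equally valid. Key observation: gates 2-7 undo each other exactly, leaving only the rest of the circuit to track.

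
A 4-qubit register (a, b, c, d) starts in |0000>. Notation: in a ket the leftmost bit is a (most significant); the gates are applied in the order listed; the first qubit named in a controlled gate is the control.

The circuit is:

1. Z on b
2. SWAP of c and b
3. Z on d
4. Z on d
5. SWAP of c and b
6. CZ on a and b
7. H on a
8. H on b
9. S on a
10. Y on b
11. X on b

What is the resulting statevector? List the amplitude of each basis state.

After the circuit, the state carries amplitude I/2 on |0000>, -I/2 on |0100>, -1/2 on |1000>, 1/2 on |1100>, and 0 on every other basis state.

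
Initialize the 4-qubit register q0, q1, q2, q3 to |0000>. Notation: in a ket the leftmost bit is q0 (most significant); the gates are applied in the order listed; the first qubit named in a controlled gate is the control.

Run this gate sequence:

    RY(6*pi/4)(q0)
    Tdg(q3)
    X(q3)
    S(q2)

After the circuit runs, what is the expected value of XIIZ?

The observable XIIZ averages to 1.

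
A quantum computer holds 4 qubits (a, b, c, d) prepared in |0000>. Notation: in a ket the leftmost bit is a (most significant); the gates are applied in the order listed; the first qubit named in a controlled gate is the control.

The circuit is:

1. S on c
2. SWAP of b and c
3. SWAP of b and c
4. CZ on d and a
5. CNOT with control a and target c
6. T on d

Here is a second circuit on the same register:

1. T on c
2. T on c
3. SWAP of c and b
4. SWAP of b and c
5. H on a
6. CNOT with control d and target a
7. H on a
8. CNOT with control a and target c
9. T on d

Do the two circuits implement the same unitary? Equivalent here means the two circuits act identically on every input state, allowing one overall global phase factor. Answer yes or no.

Yes — the two circuits implement the same unitary up to a global phase.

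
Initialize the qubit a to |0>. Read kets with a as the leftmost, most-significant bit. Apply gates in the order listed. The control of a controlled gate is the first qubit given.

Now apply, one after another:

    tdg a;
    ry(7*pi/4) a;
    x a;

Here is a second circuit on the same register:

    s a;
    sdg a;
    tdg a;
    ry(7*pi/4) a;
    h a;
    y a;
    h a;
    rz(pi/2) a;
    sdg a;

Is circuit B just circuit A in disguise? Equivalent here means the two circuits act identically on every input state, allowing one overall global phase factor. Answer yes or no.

No, they are not equivalent — no single phase factor reconciles the two unitaries.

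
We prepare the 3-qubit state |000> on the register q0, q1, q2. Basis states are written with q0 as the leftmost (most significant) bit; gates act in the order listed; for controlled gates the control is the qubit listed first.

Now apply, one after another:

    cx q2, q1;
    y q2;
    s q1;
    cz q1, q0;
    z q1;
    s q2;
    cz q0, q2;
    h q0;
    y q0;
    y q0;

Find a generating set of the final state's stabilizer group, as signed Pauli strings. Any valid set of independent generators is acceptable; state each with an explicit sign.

One valid set of independent stabilizer generators is +XII, +IZI, -IIZ (any independent generating set of the same group is equally correct).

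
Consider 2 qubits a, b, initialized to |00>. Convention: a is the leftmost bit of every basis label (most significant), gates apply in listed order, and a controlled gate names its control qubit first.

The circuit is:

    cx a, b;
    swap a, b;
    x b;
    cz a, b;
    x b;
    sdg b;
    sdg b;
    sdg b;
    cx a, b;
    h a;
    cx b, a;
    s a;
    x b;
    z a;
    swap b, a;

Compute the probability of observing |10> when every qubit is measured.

A full measurement returns |10> with probability 1/2.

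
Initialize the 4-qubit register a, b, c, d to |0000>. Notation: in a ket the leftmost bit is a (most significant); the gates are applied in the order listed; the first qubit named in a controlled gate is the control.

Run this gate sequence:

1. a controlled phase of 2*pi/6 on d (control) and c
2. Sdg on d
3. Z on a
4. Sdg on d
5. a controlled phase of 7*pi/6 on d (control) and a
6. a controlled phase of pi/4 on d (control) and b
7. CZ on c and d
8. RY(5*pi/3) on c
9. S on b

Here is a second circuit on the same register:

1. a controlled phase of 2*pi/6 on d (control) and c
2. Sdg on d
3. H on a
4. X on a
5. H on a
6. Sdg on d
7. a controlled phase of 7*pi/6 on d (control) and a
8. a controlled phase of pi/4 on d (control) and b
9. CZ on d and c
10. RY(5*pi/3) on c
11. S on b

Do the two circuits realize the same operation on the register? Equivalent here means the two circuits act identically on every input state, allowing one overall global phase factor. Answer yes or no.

Yes: on every input state the two circuits agree up to one overall phase factor.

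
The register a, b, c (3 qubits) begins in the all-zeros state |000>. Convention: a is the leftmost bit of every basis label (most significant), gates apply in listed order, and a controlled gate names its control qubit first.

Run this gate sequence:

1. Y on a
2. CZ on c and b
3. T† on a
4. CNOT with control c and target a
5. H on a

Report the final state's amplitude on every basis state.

The final amplitudes are sqrt(2)*exp(I*pi/4)/2 on |000>, -sqrt(2)*exp(I*pi/4)/2 on |100>, and 0 on every other basis state.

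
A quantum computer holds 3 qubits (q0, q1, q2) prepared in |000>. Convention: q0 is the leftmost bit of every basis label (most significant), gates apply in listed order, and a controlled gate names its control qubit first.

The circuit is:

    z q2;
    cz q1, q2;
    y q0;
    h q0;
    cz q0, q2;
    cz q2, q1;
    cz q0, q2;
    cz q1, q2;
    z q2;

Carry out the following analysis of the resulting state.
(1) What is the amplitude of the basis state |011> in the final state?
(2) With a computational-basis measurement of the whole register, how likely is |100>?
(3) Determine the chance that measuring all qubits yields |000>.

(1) The final state's coefficient on |011> equals 0.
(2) The probability of measuring |100> is 1/2.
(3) A full measurement returns |000> with probability 1/2.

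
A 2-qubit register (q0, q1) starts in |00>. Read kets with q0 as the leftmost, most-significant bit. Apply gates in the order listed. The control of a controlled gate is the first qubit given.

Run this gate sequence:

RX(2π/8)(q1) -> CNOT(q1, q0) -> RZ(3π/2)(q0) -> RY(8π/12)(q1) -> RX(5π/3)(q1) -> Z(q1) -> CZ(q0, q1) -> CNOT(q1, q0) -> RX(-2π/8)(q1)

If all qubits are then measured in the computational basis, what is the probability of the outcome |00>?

A full measurement returns |00> with probability 3/16.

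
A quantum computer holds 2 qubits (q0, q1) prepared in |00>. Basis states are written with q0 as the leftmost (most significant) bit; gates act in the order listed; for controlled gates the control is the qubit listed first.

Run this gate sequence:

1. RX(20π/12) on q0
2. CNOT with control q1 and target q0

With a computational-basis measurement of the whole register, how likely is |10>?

The probability of measuring |10> is 1/4.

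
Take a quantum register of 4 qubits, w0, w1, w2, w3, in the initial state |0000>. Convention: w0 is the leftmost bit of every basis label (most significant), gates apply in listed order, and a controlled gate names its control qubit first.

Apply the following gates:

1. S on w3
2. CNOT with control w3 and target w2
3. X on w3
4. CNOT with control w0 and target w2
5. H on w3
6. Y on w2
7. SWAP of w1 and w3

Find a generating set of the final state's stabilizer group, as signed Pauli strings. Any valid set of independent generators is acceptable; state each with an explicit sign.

The final state is stabilized by the group generated by -IXII, +ZIII, -IIZI, +IIIZ; other independent generating sets are equally valid.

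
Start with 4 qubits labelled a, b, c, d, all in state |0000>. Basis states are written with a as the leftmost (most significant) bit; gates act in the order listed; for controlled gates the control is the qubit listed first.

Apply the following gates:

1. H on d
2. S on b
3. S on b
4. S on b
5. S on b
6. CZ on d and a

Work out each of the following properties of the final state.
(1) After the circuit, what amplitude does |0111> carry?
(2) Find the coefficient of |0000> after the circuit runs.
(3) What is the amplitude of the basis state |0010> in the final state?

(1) The amplitude on |0111> is 0. Key observation: gates 2-5 undo each other exactly, leaving only the rest of the circuit to track.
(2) |0000> carries amplitude sqrt(2)/2 in the final state.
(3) The amplitude on |0010> is 0.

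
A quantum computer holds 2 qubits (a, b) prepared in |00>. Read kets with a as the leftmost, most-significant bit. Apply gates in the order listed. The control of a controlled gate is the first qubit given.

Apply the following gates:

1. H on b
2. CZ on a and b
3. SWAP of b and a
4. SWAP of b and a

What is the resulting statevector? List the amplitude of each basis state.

The final amplitudes are sqrt(2)/2 on |00>, sqrt(2)/2 on |01>, 0 on |10>, 0 on |11>. Key observation: gates 3-4 undo each other exactly, leaving only the rest of the circuit to track.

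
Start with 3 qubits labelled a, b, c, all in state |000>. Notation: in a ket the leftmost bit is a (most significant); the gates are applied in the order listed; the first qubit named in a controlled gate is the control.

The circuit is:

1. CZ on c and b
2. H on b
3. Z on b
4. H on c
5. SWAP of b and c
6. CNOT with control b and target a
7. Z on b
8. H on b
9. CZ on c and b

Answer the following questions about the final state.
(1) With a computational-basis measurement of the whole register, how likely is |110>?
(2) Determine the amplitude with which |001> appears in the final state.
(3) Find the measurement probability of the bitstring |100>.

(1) The probability of measuring |110> is 1/8.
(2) The amplitude on |001> is -sqrt(2)/4.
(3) A full measurement returns |100> with probability 1/8.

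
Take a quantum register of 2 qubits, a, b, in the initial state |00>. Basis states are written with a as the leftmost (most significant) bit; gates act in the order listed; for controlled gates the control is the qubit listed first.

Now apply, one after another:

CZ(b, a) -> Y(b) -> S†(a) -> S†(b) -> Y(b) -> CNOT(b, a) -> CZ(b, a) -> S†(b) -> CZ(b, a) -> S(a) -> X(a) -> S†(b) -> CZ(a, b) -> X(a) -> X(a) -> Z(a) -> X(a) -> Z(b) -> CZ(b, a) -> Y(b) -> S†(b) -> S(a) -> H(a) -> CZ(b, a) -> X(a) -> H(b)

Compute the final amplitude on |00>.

The final state's coefficient on |00> equals -I/2.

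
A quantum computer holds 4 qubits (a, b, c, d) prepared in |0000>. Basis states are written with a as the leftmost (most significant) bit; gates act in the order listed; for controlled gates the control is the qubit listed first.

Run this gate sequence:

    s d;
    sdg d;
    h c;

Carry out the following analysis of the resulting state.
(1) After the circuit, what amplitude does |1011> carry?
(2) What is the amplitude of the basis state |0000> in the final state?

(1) The amplitude on |1011> is 0.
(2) |0000> carries amplitude sqrt(2)/2 in the final state.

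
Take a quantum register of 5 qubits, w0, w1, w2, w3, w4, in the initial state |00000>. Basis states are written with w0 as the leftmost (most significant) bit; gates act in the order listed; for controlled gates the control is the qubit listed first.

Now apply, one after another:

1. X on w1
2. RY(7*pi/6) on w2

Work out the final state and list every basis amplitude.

The resulting statevector has amplitude -sqrt(6)/4 + sqrt(2)/4 on |01000>, sqrt(2)/4 + sqrt(6)/4 on |01100>, and 0 on every other basis state.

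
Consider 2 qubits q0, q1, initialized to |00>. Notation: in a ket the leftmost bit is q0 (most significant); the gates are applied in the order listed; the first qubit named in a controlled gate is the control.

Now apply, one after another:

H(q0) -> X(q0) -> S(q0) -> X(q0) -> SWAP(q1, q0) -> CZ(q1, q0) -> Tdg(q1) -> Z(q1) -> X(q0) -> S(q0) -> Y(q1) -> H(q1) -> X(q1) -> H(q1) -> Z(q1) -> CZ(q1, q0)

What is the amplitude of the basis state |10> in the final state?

The amplitude on |10> is sqrt(2)*exp(3*I*pi/4)/2. Key observation: gates 12-15 undo each other exactly, leaving only the rest of the circuit to track.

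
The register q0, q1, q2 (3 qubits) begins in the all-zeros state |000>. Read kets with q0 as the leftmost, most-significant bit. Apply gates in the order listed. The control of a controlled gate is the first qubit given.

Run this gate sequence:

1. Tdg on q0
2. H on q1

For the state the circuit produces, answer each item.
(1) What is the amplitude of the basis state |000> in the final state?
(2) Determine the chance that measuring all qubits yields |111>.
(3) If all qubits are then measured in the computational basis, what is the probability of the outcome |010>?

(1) The final state's coefficient on |000> equals sqrt(2)/2.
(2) The probability of measuring |111> is 0.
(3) Outcome |010> occurs with probability 1/2.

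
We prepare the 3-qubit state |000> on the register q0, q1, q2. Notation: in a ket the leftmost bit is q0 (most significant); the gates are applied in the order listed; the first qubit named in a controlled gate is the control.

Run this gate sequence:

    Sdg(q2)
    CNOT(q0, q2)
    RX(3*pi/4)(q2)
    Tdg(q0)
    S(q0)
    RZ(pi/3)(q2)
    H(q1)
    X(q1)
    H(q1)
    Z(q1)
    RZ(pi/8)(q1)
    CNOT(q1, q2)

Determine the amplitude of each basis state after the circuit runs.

After the circuit, the state carries amplitude -sqrt(2 - sqrt(2))*exp(37*I*pi/48)/2 on |000>, -sqrt(sqrt(2) + 2)*exp(29*I*pi/48)/2 on |001>, and 0 on every other basis state.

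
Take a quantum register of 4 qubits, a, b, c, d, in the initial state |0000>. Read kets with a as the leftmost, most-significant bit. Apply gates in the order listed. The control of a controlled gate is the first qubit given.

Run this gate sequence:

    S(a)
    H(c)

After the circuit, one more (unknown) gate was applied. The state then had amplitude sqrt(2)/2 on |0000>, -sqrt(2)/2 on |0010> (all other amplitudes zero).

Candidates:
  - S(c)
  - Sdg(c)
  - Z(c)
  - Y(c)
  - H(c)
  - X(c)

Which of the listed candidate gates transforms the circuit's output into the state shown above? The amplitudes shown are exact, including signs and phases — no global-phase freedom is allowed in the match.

It was Z(c) that produced the state shown.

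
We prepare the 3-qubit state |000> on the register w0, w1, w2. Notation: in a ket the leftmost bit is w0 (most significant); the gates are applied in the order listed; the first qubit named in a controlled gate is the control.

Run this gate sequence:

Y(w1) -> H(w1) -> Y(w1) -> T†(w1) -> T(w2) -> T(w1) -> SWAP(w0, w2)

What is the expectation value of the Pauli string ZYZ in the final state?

In the final state, ZYZ has expectation 0.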